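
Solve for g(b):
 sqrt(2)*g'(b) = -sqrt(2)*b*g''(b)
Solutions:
 g(b) = C1 + C2*log(b)


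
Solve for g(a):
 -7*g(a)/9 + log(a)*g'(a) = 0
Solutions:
 g(a) = C1*exp(7*li(a)/9)


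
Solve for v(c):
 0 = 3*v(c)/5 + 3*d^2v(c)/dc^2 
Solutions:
 v(c) = C1*sin(sqrt(5)*c/5) + C2*cos(sqrt(5)*c/5)


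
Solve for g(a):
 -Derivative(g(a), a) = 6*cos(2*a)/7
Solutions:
 g(a) = C1 - 3*sin(2*a)/7


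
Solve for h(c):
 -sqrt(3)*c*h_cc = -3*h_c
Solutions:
 h(c) = C1 + C2*c^(1 + sqrt(3))


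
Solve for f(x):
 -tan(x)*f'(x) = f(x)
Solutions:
 f(x) = C1/sin(x)


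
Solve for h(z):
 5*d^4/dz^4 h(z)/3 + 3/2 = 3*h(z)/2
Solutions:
 h(z) = C1*exp(-10^(3/4)*sqrt(3)*z/10) + C2*exp(10^(3/4)*sqrt(3)*z/10) + C3*sin(10^(3/4)*sqrt(3)*z/10) + C4*cos(10^(3/4)*sqrt(3)*z/10) + 1


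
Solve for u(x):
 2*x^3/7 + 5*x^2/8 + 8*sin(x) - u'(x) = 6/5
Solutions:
 u(x) = C1 + x^4/14 + 5*x^3/24 - 6*x/5 - 8*cos(x)


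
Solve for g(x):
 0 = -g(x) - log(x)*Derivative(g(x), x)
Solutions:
 g(x) = C1*exp(-li(x))


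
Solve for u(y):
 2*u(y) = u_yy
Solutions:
 u(y) = C1*exp(-sqrt(2)*y) + C2*exp(sqrt(2)*y)


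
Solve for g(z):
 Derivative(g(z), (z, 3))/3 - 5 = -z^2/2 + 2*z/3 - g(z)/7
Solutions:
 g(z) = C3*exp(-3^(1/3)*7^(2/3)*z/7) - 7*z^2/2 + 14*z/3 + (C1*sin(3^(5/6)*7^(2/3)*z/14) + C2*cos(3^(5/6)*7^(2/3)*z/14))*exp(3^(1/3)*7^(2/3)*z/14) + 35


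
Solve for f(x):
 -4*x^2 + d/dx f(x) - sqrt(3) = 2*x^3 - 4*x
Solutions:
 f(x) = C1 + x^4/2 + 4*x^3/3 - 2*x^2 + sqrt(3)*x


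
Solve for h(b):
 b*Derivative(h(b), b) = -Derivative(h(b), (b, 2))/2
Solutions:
 h(b) = C1 + C2*erf(b)


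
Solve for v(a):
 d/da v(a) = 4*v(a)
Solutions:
 v(a) = C1*exp(4*a)


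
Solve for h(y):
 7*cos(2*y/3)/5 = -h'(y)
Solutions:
 h(y) = C1 - 21*sin(2*y/3)/10


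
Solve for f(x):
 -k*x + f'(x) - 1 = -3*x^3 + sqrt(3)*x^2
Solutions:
 f(x) = C1 + k*x^2/2 - 3*x^4/4 + sqrt(3)*x^3/3 + x


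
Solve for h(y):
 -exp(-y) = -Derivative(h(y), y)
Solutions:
 h(y) = C1 - exp(-y)


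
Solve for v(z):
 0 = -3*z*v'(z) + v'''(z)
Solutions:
 v(z) = C1 + Integral(C2*airyai(3^(1/3)*z) + C3*airybi(3^(1/3)*z), z)


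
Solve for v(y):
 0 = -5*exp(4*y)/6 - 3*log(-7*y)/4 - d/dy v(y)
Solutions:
 v(y) = C1 - 3*y*log(-y)/4 + 3*y*(1 - log(7))/4 - 5*exp(4*y)/24


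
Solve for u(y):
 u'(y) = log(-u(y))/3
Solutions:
 -li(-u(y)) = C1 + y/3


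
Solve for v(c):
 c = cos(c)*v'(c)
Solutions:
 v(c) = C1 + Integral(c/cos(c), c)


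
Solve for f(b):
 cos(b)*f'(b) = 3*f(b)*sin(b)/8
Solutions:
 f(b) = C1/cos(b)^(3/8)


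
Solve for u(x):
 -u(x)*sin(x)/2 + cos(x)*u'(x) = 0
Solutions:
 u(x) = C1/sqrt(cos(x))


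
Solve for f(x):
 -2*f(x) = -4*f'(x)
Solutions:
 f(x) = C1*exp(x/2)


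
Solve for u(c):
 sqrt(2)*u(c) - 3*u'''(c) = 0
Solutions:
 u(c) = C3*exp(2^(1/6)*3^(2/3)*c/3) + (C1*sin(6^(1/6)*c/2) + C2*cos(6^(1/6)*c/2))*exp(-2^(1/6)*3^(2/3)*c/6)


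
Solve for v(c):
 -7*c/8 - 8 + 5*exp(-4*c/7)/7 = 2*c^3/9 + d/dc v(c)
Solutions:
 v(c) = C1 - c^4/18 - 7*c^2/16 - 8*c - 5*exp(-4*c/7)/4


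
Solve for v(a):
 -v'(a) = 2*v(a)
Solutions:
 v(a) = C1*exp(-2*a)


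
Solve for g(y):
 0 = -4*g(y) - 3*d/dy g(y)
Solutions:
 g(y) = C1*exp(-4*y/3)


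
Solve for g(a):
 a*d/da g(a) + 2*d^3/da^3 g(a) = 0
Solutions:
 g(a) = C1 + Integral(C2*airyai(-2^(2/3)*a/2) + C3*airybi(-2^(2/3)*a/2), a)


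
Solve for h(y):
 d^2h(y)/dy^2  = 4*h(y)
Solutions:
 h(y) = C1*exp(-2*y) + C2*exp(2*y)


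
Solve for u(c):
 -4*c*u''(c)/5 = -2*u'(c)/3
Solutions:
 u(c) = C1 + C2*c^(11/6)


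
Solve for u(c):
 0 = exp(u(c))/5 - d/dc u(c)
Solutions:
 u(c) = log(-1/(C1 + c)) + log(5)


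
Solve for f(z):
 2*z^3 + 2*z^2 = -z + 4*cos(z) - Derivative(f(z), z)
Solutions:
 f(z) = C1 - z^4/2 - 2*z^3/3 - z^2/2 + 4*sin(z)


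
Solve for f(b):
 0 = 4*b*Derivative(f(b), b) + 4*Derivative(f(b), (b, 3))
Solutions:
 f(b) = C1 + Integral(C2*airyai(-b) + C3*airybi(-b), b)


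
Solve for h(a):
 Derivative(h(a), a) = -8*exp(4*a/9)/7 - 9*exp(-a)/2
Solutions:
 h(a) = C1 - 18*exp(4*a/9)/7 + 9*exp(-a)/2


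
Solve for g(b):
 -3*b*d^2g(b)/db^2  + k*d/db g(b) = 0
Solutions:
 g(b) = C1 + b^(re(k)/3 + 1)*(C2*sin(log(b)*Abs(im(k))/3) + C3*cos(log(b)*im(k)/3))


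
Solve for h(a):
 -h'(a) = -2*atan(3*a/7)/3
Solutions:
 h(a) = C1 + 2*a*atan(3*a/7)/3 - 7*log(9*a^2 + 49)/9


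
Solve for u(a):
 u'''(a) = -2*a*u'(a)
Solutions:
 u(a) = C1 + Integral(C2*airyai(-2^(1/3)*a) + C3*airybi(-2^(1/3)*a), a)


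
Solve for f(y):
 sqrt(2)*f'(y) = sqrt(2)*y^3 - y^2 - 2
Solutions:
 f(y) = C1 + y^4/4 - sqrt(2)*y^3/6 - sqrt(2)*y


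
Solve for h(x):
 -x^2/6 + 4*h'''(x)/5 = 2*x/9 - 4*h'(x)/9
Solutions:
 h(x) = C1 + C2*sin(sqrt(5)*x/3) + C3*cos(sqrt(5)*x/3) + x^3/8 + x^2/4 - 27*x/20


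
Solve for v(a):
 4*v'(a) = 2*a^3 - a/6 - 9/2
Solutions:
 v(a) = C1 + a^4/8 - a^2/48 - 9*a/8


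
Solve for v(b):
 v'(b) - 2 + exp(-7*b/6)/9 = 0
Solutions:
 v(b) = C1 + 2*b + 2*exp(-7*b/6)/21


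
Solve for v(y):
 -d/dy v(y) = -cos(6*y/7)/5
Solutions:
 v(y) = C1 + 7*sin(6*y/7)/30


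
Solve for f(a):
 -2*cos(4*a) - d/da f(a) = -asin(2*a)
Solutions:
 f(a) = C1 + a*asin(2*a) + sqrt(1 - 4*a^2)/2 - sin(4*a)/2


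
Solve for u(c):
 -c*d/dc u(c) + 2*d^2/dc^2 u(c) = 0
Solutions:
 u(c) = C1 + C2*erfi(c/2)


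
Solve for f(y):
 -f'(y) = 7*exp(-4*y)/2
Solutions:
 f(y) = C1 + 7*exp(-4*y)/8


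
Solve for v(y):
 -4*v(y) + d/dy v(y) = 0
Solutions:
 v(y) = C1*exp(4*y)


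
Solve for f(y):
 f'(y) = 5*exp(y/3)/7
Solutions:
 f(y) = C1 + 15*exp(y/3)/7


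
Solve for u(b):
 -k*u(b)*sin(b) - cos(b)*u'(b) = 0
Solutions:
 u(b) = C1*exp(k*log(cos(b)))


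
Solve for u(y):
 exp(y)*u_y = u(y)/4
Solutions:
 u(y) = C1*exp(-exp(-y)/4)


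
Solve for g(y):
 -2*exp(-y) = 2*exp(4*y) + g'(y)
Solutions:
 g(y) = C1 - exp(4*y)/2 + 2*exp(-y)


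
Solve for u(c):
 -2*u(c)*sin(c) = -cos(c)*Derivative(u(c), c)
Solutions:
 u(c) = C1/cos(c)^2


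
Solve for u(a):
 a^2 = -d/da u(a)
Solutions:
 u(a) = C1 - a^3/3


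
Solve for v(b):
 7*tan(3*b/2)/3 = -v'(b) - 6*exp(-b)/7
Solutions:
 v(b) = C1 - 7*log(tan(3*b/2)^2 + 1)/9 + 6*exp(-b)/7


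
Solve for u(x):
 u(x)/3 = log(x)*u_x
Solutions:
 u(x) = C1*exp(li(x)/3)


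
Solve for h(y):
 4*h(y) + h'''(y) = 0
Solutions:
 h(y) = C3*exp(-2^(2/3)*y) + (C1*sin(2^(2/3)*sqrt(3)*y/2) + C2*cos(2^(2/3)*sqrt(3)*y/2))*exp(2^(2/3)*y/2)


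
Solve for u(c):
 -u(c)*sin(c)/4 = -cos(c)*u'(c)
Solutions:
 u(c) = C1/cos(c)^(1/4)


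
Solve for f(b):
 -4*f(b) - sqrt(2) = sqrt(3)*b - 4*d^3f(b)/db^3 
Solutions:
 f(b) = C3*exp(b) - sqrt(3)*b/4 + (C1*sin(sqrt(3)*b/2) + C2*cos(sqrt(3)*b/2))*exp(-b/2) - sqrt(2)/4


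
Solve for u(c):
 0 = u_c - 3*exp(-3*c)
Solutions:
 u(c) = C1 - exp(-3*c)


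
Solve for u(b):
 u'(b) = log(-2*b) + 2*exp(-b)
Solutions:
 u(b) = C1 + b*log(-b) + b*(-1 + log(2)) - 2*exp(-b)


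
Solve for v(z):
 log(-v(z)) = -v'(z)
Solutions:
 -li(-v(z)) = C1 - z


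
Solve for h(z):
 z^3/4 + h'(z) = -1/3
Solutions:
 h(z) = C1 - z^4/16 - z/3


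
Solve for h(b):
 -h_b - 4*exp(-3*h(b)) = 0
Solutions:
 h(b) = log(C1 - 12*b)/3
 h(b) = log((-3^(1/3) - 3^(5/6)*I)*(C1 - 4*b)^(1/3)/2)
 h(b) = log((-3^(1/3) + 3^(5/6)*I)*(C1 - 4*b)^(1/3)/2)


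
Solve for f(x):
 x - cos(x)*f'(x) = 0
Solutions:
 f(x) = C1 + Integral(x/cos(x), x)


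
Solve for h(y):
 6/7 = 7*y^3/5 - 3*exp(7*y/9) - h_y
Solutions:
 h(y) = C1 + 7*y^4/20 - 6*y/7 - 27*exp(7*y/9)/7


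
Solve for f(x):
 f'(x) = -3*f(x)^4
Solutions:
 f(x) = (-3^(2/3) - 3*3^(1/6)*I)*(1/(C1 + 3*x))^(1/3)/6
 f(x) = (-3^(2/3) + 3*3^(1/6)*I)*(1/(C1 + 3*x))^(1/3)/6
 f(x) = (1/(C1 + 9*x))^(1/3)


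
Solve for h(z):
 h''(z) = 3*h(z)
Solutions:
 h(z) = C1*exp(-sqrt(3)*z) + C2*exp(sqrt(3)*z)


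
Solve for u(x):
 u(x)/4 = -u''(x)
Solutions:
 u(x) = C1*sin(x/2) + C2*cos(x/2)


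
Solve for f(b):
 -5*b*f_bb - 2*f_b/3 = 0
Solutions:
 f(b) = C1 + C2*b^(13/15)


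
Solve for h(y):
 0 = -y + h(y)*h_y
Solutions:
 h(y) = -sqrt(C1 + y^2)
 h(y) = sqrt(C1 + y^2)


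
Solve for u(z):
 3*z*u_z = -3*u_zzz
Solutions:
 u(z) = C1 + Integral(C2*airyai(-z) + C3*airybi(-z), z)


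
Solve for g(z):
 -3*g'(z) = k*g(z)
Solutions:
 g(z) = C1*exp(-k*z/3)


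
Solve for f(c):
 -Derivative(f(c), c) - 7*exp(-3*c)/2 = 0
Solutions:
 f(c) = C1 + 7*exp(-3*c)/6


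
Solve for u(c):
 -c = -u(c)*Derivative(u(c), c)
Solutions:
 u(c) = -sqrt(C1 + c^2)
 u(c) = sqrt(C1 + c^2)


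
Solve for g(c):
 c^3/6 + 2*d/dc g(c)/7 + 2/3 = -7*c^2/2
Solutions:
 g(c) = C1 - 7*c^4/48 - 49*c^3/12 - 7*c/3


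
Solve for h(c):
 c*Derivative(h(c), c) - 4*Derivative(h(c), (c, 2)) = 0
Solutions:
 h(c) = C1 + C2*erfi(sqrt(2)*c/4)


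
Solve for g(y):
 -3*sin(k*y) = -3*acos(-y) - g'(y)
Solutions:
 g(y) = C1 - 3*y*acos(-y) - 3*sqrt(1 - y^2) + 3*Piecewise((-cos(k*y)/k, Ne(k, 0)), (0, True))


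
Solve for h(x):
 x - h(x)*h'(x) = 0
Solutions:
 h(x) = -sqrt(C1 + x^2)
 h(x) = sqrt(C1 + x^2)


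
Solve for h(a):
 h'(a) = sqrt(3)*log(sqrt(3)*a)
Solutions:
 h(a) = C1 + sqrt(3)*a*log(a) - sqrt(3)*a + sqrt(3)*a*log(3)/2


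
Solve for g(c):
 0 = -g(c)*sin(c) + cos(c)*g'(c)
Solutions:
 g(c) = C1/cos(c)


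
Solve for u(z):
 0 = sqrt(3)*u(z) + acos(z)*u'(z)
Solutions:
 u(z) = C1*exp(-sqrt(3)*Integral(1/acos(z), z))


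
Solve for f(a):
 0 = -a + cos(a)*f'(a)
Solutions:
 f(a) = C1 + Integral(a/cos(a), a)


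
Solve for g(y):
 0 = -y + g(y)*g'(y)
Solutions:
 g(y) = -sqrt(C1 + y^2)
 g(y) = sqrt(C1 + y^2)


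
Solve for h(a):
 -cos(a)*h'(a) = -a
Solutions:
 h(a) = C1 + Integral(a/cos(a), a)


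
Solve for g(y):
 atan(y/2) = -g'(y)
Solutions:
 g(y) = C1 - y*atan(y/2) + log(y^2 + 4)


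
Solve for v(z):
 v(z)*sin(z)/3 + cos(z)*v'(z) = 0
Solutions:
 v(z) = C1*cos(z)^(1/3)


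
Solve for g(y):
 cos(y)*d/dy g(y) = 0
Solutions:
 g(y) = C1


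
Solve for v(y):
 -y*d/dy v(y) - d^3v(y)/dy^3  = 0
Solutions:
 v(y) = C1 + Integral(C2*airyai(-y) + C3*airybi(-y), y)


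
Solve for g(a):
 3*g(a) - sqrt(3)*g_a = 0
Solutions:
 g(a) = C1*exp(sqrt(3)*a)


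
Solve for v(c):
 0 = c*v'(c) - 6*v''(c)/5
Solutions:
 v(c) = C1 + C2*erfi(sqrt(15)*c/6)


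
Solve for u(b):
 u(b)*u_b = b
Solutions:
 u(b) = -sqrt(C1 + b^2)
 u(b) = sqrt(C1 + b^2)


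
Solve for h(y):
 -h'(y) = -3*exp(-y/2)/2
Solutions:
 h(y) = C1 - 3*exp(-y/2)


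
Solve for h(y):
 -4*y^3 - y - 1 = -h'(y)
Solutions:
 h(y) = C1 + y^4 + y^2/2 + y


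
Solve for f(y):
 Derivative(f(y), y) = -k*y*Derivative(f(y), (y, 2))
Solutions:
 f(y) = C1 + y^(((re(k) - 1)*re(k) + im(k)^2)/(re(k)^2 + im(k)^2))*(C2*sin(log(y)*Abs(im(k))/(re(k)^2 + im(k)^2)) + C3*cos(log(y)*im(k)/(re(k)^2 + im(k)^2)))


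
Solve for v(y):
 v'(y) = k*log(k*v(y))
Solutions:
 li(k*v(y))/k = C1 + k*y


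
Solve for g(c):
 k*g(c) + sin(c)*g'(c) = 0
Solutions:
 g(c) = C1*exp(k*(-log(cos(c) - 1) + log(cos(c) + 1))/2)


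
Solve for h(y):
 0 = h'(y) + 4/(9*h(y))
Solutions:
 h(y) = -sqrt(C1 - 8*y)/3
 h(y) = sqrt(C1 - 8*y)/3


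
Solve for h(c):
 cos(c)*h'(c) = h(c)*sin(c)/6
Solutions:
 h(c) = C1/cos(c)^(1/6)


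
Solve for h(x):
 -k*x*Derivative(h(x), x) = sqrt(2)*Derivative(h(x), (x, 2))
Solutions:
 h(x) = Piecewise((-2^(3/4)*sqrt(pi)*C1*erf(2^(1/4)*sqrt(k)*x/2)/(2*sqrt(k)) - C2, (k > 0) | (k < 0)), (-C1*x - C2, True))


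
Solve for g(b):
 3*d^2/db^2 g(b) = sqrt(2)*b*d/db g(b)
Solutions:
 g(b) = C1 + C2*erfi(2^(3/4)*sqrt(3)*b/6)


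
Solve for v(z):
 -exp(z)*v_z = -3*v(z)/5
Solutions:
 v(z) = C1*exp(-3*exp(-z)/5)


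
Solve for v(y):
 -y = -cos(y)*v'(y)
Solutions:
 v(y) = C1 + Integral(y/cos(y), y)


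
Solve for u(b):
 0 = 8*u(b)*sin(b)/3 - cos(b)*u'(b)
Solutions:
 u(b) = C1/cos(b)^(8/3)


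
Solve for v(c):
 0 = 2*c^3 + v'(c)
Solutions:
 v(c) = C1 - c^4/2


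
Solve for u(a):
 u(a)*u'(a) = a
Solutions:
 u(a) = -sqrt(C1 + a^2)
 u(a) = sqrt(C1 + a^2)


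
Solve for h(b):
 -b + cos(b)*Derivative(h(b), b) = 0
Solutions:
 h(b) = C1 + Integral(b/cos(b), b)


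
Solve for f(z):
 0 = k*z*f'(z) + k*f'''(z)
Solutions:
 f(z) = C1 + Integral(C2*airyai(-z) + C3*airybi(-z), z)


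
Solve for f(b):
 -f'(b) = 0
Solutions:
 f(b) = C1


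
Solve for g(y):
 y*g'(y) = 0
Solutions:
 g(y) = C1


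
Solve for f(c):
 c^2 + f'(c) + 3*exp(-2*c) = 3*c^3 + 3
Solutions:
 f(c) = C1 + 3*c^4/4 - c^3/3 + 3*c + 3*exp(-2*c)/2


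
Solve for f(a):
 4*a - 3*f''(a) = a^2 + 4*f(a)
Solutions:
 f(a) = C1*sin(2*sqrt(3)*a/3) + C2*cos(2*sqrt(3)*a/3) - a^2/4 + a + 3/8


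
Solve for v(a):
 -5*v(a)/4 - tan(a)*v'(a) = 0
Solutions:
 v(a) = C1/sin(a)^(5/4)


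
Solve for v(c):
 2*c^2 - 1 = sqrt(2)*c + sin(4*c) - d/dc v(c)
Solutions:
 v(c) = C1 - 2*c^3/3 + sqrt(2)*c^2/2 + c - cos(4*c)/4


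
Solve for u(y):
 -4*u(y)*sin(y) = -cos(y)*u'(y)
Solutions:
 u(y) = C1/cos(y)^4


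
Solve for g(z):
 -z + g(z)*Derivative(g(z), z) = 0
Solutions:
 g(z) = -sqrt(C1 + z^2)
 g(z) = sqrt(C1 + z^2)


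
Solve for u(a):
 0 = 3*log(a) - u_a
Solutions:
 u(a) = C1 + 3*a*log(a) - 3*a


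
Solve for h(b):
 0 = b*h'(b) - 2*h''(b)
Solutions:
 h(b) = C1 + C2*erfi(b/2)


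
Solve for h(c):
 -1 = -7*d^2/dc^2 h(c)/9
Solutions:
 h(c) = C1 + C2*c + 9*c^2/14


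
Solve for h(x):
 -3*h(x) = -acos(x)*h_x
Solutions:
 h(x) = C1*exp(3*Integral(1/acos(x), x))


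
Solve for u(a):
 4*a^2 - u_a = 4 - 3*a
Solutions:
 u(a) = C1 + 4*a^3/3 + 3*a^2/2 - 4*a


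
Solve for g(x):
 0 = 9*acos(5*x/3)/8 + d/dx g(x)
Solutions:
 g(x) = C1 - 9*x*acos(5*x/3)/8 + 9*sqrt(9 - 25*x^2)/40


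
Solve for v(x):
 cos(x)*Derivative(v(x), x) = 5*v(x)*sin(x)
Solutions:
 v(x) = C1/cos(x)^5


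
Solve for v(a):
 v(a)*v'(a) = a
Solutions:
 v(a) = -sqrt(C1 + a^2)
 v(a) = sqrt(C1 + a^2)


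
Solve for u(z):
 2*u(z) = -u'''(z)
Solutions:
 u(z) = C3*exp(-2^(1/3)*z) + (C1*sin(2^(1/3)*sqrt(3)*z/2) + C2*cos(2^(1/3)*sqrt(3)*z/2))*exp(2^(1/3)*z/2)


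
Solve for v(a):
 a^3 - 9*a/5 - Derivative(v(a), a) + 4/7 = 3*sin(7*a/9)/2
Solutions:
 v(a) = C1 + a^4/4 - 9*a^2/10 + 4*a/7 + 27*cos(7*a/9)/14


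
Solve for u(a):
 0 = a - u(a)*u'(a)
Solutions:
 u(a) = -sqrt(C1 + a^2)
 u(a) = sqrt(C1 + a^2)


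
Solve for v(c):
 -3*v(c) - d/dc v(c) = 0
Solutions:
 v(c) = C1*exp(-3*c)


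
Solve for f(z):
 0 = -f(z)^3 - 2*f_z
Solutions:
 f(z) = -sqrt(-1/(C1 - z))
 f(z) = sqrt(-1/(C1 - z))


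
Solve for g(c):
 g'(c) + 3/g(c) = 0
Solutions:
 g(c) = -sqrt(C1 - 6*c)
 g(c) = sqrt(C1 - 6*c)


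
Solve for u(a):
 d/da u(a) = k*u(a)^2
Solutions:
 u(a) = -1/(C1 + a*k)


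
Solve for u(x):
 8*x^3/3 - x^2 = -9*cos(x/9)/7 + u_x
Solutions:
 u(x) = C1 + 2*x^4/3 - x^3/3 + 81*sin(x/9)/7


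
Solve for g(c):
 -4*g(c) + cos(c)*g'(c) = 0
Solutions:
 g(c) = C1*(sin(c)^2 + 2*sin(c) + 1)/(sin(c)^2 - 2*sin(c) + 1)


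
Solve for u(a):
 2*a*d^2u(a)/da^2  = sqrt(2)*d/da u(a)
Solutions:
 u(a) = C1 + C2*a^(sqrt(2)/2 + 1)


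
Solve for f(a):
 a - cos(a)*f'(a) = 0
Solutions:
 f(a) = C1 + Integral(a/cos(a), a)


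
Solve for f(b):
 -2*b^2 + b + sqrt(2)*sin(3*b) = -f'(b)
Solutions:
 f(b) = C1 + 2*b^3/3 - b^2/2 + sqrt(2)*cos(3*b)/3


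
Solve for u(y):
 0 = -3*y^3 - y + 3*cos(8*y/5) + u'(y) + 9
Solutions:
 u(y) = C1 + 3*y^4/4 + y^2/2 - 9*y - 15*sin(8*y/5)/8


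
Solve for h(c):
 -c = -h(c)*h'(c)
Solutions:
 h(c) = -sqrt(C1 + c^2)
 h(c) = sqrt(C1 + c^2)


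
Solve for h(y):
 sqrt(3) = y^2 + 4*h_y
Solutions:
 h(y) = C1 - y^3/12 + sqrt(3)*y/4


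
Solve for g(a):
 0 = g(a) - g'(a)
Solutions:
 g(a) = C1*exp(a)


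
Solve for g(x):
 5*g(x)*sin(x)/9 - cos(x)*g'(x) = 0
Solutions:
 g(x) = C1/cos(x)^(5/9)


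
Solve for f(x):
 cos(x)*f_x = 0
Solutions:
 f(x) = C1


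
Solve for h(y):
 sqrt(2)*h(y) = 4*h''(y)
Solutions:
 h(y) = C1*exp(-2^(1/4)*y/2) + C2*exp(2^(1/4)*y/2)


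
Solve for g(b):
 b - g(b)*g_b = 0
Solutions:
 g(b) = -sqrt(C1 + b^2)
 g(b) = sqrt(C1 + b^2)


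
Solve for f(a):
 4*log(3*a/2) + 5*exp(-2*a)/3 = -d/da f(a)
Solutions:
 f(a) = C1 - 4*a*log(a) + 4*a*(-log(3) + log(2) + 1) + 5*exp(-2*a)/6


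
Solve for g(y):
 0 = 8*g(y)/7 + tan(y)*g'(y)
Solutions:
 g(y) = C1/sin(y)^(8/7)


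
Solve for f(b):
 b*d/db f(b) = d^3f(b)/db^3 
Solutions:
 f(b) = C1 + Integral(C2*airyai(b) + C3*airybi(b), b)


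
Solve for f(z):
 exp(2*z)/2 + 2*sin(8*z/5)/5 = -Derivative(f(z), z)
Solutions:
 f(z) = C1 - exp(2*z)/4 + cos(8*z/5)/4


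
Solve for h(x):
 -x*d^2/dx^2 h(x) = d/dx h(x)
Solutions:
 h(x) = C1 + C2*log(x)


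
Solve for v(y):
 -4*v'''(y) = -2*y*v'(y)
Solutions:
 v(y) = C1 + Integral(C2*airyai(2^(2/3)*y/2) + C3*airybi(2^(2/3)*y/2), y)


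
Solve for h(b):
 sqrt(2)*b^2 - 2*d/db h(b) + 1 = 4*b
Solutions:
 h(b) = C1 + sqrt(2)*b^3/6 - b^2 + b/2


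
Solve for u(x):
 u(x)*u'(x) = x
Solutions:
 u(x) = -sqrt(C1 + x^2)
 u(x) = sqrt(C1 + x^2)


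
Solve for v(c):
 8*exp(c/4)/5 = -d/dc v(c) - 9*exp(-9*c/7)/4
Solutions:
 v(c) = C1 - 32*exp(c/4)/5 + 7*exp(-9*c/7)/4


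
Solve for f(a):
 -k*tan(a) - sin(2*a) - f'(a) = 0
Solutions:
 f(a) = C1 + k*log(cos(a)) + cos(2*a)/2


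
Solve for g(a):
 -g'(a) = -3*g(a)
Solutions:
 g(a) = C1*exp(3*a)


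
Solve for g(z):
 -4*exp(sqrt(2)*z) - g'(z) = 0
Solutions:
 g(z) = C1 - 2*sqrt(2)*exp(sqrt(2)*z)


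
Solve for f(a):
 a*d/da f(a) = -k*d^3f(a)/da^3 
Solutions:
 f(a) = C1 + Integral(C2*airyai(a*(-1/k)^(1/3)) + C3*airybi(a*(-1/k)^(1/3)), a)


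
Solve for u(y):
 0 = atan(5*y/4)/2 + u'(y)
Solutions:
 u(y) = C1 - y*atan(5*y/4)/2 + log(25*y^2 + 16)/5


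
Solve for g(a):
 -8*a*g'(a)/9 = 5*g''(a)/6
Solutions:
 g(a) = C1 + C2*erf(2*sqrt(30)*a/15)


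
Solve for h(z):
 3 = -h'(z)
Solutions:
 h(z) = C1 - 3*z


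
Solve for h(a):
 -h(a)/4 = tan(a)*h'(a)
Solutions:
 h(a) = C1/sin(a)^(1/4)


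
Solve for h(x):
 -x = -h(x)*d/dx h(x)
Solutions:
 h(x) = -sqrt(C1 + x^2)
 h(x) = sqrt(C1 + x^2)


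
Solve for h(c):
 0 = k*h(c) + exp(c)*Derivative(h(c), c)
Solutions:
 h(c) = C1*exp(k*exp(-c))


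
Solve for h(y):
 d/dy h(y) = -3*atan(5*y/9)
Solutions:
 h(y) = C1 - 3*y*atan(5*y/9) + 27*log(25*y^2 + 81)/10


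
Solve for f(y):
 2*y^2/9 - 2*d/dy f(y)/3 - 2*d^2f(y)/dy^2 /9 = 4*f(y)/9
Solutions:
 f(y) = C1*exp(-2*y) + C2*exp(-y) + y^2/2 - 3*y/2 + 7/4


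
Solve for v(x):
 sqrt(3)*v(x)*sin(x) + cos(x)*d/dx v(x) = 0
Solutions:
 v(x) = C1*cos(x)^(sqrt(3))


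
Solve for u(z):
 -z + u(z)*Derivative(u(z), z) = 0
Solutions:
 u(z) = -sqrt(C1 + z^2)
 u(z) = sqrt(C1 + z^2)


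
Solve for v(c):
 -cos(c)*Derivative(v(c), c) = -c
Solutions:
 v(c) = C1 + Integral(c/cos(c), c)


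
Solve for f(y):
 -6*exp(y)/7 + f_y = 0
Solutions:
 f(y) = C1 + 6*exp(y)/7


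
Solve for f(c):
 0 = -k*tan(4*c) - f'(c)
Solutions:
 f(c) = C1 + k*log(cos(4*c))/4


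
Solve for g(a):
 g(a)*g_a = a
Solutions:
 g(a) = -sqrt(C1 + a^2)
 g(a) = sqrt(C1 + a^2)


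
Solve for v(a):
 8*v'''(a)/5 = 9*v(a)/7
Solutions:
 v(a) = C3*exp(45^(1/3)*7^(2/3)*a/14) + (C1*sin(3*3^(1/6)*5^(1/3)*7^(2/3)*a/28) + C2*cos(3*3^(1/6)*5^(1/3)*7^(2/3)*a/28))*exp(-45^(1/3)*7^(2/3)*a/28)


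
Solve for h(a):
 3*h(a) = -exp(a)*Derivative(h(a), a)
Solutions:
 h(a) = C1*exp(3*exp(-a))


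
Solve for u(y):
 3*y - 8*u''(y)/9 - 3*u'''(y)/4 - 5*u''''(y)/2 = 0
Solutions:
 u(y) = C1 + C2*y + 9*y^3/16 - 729*y^2/512 + (C3*sin(sqrt(1199)*y/60) + C4*cos(sqrt(1199)*y/60))*exp(-3*y/20)


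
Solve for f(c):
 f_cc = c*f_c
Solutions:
 f(c) = C1 + C2*erfi(sqrt(2)*c/2)


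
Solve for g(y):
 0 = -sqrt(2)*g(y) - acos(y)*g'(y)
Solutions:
 g(y) = C1*exp(-sqrt(2)*Integral(1/acos(y), y))


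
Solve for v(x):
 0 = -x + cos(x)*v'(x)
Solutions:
 v(x) = C1 + Integral(x/cos(x), x)


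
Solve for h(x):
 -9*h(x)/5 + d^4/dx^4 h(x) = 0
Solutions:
 h(x) = C1*exp(-sqrt(3)*5^(3/4)*x/5) + C2*exp(sqrt(3)*5^(3/4)*x/5) + C3*sin(sqrt(3)*5^(3/4)*x/5) + C4*cos(sqrt(3)*5^(3/4)*x/5)


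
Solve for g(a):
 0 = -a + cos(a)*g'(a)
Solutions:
 g(a) = C1 + Integral(a/cos(a), a)


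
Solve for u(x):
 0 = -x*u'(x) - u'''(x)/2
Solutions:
 u(x) = C1 + Integral(C2*airyai(-2^(1/3)*x) + C3*airybi(-2^(1/3)*x), x)


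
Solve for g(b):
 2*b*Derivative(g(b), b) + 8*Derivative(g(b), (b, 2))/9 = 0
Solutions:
 g(b) = C1 + C2*erf(3*sqrt(2)*b/4)


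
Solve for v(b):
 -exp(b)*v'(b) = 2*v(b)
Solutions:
 v(b) = C1*exp(2*exp(-b))


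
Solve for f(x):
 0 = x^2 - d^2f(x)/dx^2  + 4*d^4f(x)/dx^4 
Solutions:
 f(x) = C1 + C2*x + C3*exp(-x/2) + C4*exp(x/2) + x^4/12 + 4*x^2


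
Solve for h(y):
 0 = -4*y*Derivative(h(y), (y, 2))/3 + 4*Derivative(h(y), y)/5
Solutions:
 h(y) = C1 + C2*y^(8/5)


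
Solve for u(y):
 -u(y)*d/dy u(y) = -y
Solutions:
 u(y) = -sqrt(C1 + y^2)
 u(y) = sqrt(C1 + y^2)


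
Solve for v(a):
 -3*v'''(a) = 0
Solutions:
 v(a) = C1 + C2*a + C3*a^2


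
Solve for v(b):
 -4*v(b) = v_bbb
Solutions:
 v(b) = C3*exp(-2^(2/3)*b) + (C1*sin(2^(2/3)*sqrt(3)*b/2) + C2*cos(2^(2/3)*sqrt(3)*b/2))*exp(2^(2/3)*b/2)


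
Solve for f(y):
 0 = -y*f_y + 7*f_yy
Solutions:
 f(y) = C1 + C2*erfi(sqrt(14)*y/14)


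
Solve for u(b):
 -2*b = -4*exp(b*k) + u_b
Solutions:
 u(b) = C1 - b^2 + 4*exp(b*k)/k


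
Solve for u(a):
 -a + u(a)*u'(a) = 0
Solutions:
 u(a) = -sqrt(C1 + a^2)
 u(a) = sqrt(C1 + a^2)


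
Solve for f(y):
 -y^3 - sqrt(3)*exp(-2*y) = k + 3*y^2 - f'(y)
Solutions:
 f(y) = C1 + k*y + y^4/4 + y^3 - sqrt(3)*exp(-2*y)/2


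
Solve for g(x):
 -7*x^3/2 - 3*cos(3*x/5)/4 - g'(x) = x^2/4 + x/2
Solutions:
 g(x) = C1 - 7*x^4/8 - x^3/12 - x^2/4 - 5*sin(3*x/5)/4


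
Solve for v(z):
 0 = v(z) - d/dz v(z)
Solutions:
 v(z) = C1*exp(z)


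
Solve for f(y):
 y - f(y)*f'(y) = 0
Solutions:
 f(y) = -sqrt(C1 + y^2)
 f(y) = sqrt(C1 + y^2)


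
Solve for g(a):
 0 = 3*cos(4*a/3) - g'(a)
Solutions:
 g(a) = C1 + 9*sin(4*a/3)/4


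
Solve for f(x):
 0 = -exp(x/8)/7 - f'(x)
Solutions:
 f(x) = C1 - 8*exp(x/8)/7


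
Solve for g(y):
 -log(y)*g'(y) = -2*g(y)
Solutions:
 g(y) = C1*exp(2*li(y))


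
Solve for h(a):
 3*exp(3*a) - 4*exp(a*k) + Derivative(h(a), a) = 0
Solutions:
 h(a) = C1 - exp(3*a) + 4*exp(a*k)/k


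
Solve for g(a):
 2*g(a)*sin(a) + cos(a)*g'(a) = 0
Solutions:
 g(a) = C1*cos(a)^2


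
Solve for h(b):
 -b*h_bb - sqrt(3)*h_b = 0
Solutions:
 h(b) = C1 + C2*b^(1 - sqrt(3))


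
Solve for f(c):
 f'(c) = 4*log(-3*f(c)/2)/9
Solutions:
 -9*Integral(1/(log(-_y) - log(2) + log(3)), (_y, f(c)))/4 = C1 - c


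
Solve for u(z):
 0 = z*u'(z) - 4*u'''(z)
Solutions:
 u(z) = C1 + Integral(C2*airyai(2^(1/3)*z/2) + C3*airybi(2^(1/3)*z/2), z)


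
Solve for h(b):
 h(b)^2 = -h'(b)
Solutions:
 h(b) = 1/(C1 + b)


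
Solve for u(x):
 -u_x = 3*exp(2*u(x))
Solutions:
 u(x) = log(-sqrt(-1/(C1 - 3*x))) - log(2)/2
 u(x) = log(-1/(C1 - 3*x))/2 - log(2)/2


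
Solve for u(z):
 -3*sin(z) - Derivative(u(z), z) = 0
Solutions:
 u(z) = C1 + 3*cos(z)


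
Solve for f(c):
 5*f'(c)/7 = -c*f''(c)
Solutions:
 f(c) = C1 + C2*c^(2/7)


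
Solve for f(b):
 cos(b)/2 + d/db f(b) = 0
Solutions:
 f(b) = C1 - sin(b)/2


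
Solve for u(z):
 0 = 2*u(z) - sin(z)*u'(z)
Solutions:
 u(z) = C1*(cos(z) - 1)/(cos(z) + 1)


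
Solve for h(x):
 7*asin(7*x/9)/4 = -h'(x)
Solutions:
 h(x) = C1 - 7*x*asin(7*x/9)/4 - sqrt(81 - 49*x^2)/4


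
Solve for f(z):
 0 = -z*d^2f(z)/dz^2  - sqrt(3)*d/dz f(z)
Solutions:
 f(z) = C1 + C2*z^(1 - sqrt(3))


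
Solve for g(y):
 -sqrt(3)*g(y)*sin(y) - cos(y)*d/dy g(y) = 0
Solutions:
 g(y) = C1*cos(y)^(sqrt(3))


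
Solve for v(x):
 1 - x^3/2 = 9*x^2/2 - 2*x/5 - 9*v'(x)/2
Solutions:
 v(x) = C1 + x^4/36 + x^3/3 - 2*x^2/45 - 2*x/9


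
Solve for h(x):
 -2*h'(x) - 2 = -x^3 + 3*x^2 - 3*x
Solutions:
 h(x) = C1 + x^4/8 - x^3/2 + 3*x^2/4 - x


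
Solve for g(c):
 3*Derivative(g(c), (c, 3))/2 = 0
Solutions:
 g(c) = C1 + C2*c + C3*c^2


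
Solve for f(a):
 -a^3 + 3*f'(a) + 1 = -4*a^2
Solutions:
 f(a) = C1 + a^4/12 - 4*a^3/9 - a/3


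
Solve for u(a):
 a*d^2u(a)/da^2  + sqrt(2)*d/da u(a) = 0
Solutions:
 u(a) = C1 + C2*a^(1 - sqrt(2))


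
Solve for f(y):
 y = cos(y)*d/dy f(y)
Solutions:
 f(y) = C1 + Integral(y/cos(y), y)


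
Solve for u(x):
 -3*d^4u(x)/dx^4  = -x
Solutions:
 u(x) = C1 + C2*x + C3*x^2 + C4*x^3 + x^5/360


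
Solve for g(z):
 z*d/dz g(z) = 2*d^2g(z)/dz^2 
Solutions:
 g(z) = C1 + C2*erfi(z/2)


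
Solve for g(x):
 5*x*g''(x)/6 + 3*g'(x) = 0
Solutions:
 g(x) = C1 + C2/x^(13/5)


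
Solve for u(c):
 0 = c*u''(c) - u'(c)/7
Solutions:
 u(c) = C1 + C2*c^(8/7)


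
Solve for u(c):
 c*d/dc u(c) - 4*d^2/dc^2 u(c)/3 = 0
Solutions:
 u(c) = C1 + C2*erfi(sqrt(6)*c/4)


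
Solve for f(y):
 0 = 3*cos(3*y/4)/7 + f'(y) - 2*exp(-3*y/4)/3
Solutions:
 f(y) = C1 - 4*sin(3*y/4)/7 - 8*exp(-3*y/4)/9


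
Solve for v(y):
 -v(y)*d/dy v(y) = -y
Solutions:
 v(y) = -sqrt(C1 + y^2)
 v(y) = sqrt(C1 + y^2)


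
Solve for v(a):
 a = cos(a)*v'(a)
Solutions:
 v(a) = C1 + Integral(a/cos(a), a)


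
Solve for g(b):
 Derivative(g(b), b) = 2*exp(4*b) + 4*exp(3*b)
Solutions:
 g(b) = C1 + exp(4*b)/2 + 4*exp(3*b)/3


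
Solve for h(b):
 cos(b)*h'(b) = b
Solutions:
 h(b) = C1 + Integral(b/cos(b), b)


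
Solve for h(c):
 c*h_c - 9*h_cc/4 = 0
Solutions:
 h(c) = C1 + C2*erfi(sqrt(2)*c/3)


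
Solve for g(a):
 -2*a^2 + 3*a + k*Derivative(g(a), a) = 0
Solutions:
 g(a) = C1 + 2*a^3/(3*k) - 3*a^2/(2*k)


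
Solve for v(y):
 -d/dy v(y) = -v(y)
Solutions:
 v(y) = C1*exp(y)


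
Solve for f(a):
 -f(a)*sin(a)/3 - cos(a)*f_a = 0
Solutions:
 f(a) = C1*cos(a)^(1/3)


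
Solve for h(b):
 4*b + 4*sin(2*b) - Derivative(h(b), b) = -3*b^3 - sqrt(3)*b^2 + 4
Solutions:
 h(b) = C1 + 3*b^4/4 + sqrt(3)*b^3/3 + 2*b^2 - 4*b - 2*cos(2*b)


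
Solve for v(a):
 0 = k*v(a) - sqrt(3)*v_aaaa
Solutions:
 v(a) = C1*exp(-3^(7/8)*a*k^(1/4)/3) + C2*exp(3^(7/8)*a*k^(1/4)/3) + C3*exp(-3^(7/8)*I*a*k^(1/4)/3) + C4*exp(3^(7/8)*I*a*k^(1/4)/3)


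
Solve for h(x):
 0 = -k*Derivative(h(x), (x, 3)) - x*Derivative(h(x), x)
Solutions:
 h(x) = C1 + Integral(C2*airyai(x*(-1/k)^(1/3)) + C3*airybi(x*(-1/k)^(1/3)), x)


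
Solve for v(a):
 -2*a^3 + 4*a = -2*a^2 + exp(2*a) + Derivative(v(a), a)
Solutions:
 v(a) = C1 - a^4/2 + 2*a^3/3 + 2*a^2 - exp(2*a)/2


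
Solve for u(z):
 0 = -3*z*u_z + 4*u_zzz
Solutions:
 u(z) = C1 + Integral(C2*airyai(6^(1/3)*z/2) + C3*airybi(6^(1/3)*z/2), z)


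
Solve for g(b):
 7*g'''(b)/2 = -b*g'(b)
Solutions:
 g(b) = C1 + Integral(C2*airyai(-2^(1/3)*7^(2/3)*b/7) + C3*airybi(-2^(1/3)*7^(2/3)*b/7), b)


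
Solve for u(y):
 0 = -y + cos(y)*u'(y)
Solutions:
 u(y) = C1 + Integral(y/cos(y), y)


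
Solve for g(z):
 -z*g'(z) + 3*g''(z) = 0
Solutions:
 g(z) = C1 + C2*erfi(sqrt(6)*z/6)


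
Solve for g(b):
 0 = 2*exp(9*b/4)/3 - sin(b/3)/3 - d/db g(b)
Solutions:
 g(b) = C1 + 8*exp(9*b/4)/27 + cos(b/3)


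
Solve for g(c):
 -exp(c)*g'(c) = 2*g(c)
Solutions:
 g(c) = C1*exp(2*exp(-c))


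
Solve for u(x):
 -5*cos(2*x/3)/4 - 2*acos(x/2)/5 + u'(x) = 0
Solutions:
 u(x) = C1 + 2*x*acos(x/2)/5 - 2*sqrt(4 - x^2)/5 + 15*sin(2*x/3)/8


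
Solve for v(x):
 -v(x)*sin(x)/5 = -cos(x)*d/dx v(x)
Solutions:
 v(x) = C1/cos(x)^(1/5)


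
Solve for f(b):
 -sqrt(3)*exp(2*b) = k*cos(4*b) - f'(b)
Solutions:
 f(b) = C1 + k*sin(4*b)/4 + sqrt(3)*exp(2*b)/2


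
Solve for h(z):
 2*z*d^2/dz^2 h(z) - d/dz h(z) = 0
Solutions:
 h(z) = C1 + C2*z^(3/2)


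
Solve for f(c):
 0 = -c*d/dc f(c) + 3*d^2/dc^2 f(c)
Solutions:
 f(c) = C1 + C2*erfi(sqrt(6)*c/6)


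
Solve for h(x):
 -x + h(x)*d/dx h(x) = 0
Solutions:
 h(x) = -sqrt(C1 + x^2)
 h(x) = sqrt(C1 + x^2)


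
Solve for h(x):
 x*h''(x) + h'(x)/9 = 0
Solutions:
 h(x) = C1 + C2*x^(8/9)


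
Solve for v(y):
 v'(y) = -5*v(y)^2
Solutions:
 v(y) = 1/(C1 + 5*y)


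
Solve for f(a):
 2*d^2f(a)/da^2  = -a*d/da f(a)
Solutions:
 f(a) = C1 + C2*erf(a/2)


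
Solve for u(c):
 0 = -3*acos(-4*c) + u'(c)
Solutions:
 u(c) = C1 + 3*c*acos(-4*c) + 3*sqrt(1 - 16*c^2)/4


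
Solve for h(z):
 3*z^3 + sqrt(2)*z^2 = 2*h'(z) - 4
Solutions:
 h(z) = C1 + 3*z^4/8 + sqrt(2)*z^3/6 + 2*z


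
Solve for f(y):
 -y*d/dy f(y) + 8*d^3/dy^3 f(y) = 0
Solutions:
 f(y) = C1 + Integral(C2*airyai(y/2) + C3*airybi(y/2), y)


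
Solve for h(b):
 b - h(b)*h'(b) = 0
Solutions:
 h(b) = -sqrt(C1 + b^2)
 h(b) = sqrt(C1 + b^2)


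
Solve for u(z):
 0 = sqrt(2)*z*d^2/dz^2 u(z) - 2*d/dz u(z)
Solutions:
 u(z) = C1 + C2*z^(1 + sqrt(2))


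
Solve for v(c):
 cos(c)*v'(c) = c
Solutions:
 v(c) = C1 + Integral(c/cos(c), c)


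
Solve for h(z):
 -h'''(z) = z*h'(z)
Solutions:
 h(z) = C1 + Integral(C2*airyai(-z) + C3*airybi(-z), z)


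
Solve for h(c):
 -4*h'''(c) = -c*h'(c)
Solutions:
 h(c) = C1 + Integral(C2*airyai(2^(1/3)*c/2) + C3*airybi(2^(1/3)*c/2), c)


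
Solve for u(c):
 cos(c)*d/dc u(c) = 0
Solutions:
 u(c) = C1


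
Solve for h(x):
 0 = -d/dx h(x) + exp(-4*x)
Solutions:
 h(x) = C1 - exp(-4*x)/4


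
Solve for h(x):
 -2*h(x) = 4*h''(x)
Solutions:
 h(x) = C1*sin(sqrt(2)*x/2) + C2*cos(sqrt(2)*x/2)


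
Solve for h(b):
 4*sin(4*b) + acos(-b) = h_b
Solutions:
 h(b) = C1 + b*acos(-b) + sqrt(1 - b^2) - cos(4*b)


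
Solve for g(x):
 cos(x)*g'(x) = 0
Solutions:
 g(x) = C1


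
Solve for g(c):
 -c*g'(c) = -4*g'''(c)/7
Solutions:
 g(c) = C1 + Integral(C2*airyai(14^(1/3)*c/2) + C3*airybi(14^(1/3)*c/2), c)


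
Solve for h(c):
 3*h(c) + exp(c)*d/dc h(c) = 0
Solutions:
 h(c) = C1*exp(3*exp(-c))


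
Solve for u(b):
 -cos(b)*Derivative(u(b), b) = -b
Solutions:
 u(b) = C1 + Integral(b/cos(b), b)


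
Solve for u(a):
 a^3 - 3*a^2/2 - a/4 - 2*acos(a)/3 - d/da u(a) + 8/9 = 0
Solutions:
 u(a) = C1 + a^4/4 - a^3/2 - a^2/8 - 2*a*acos(a)/3 + 8*a/9 + 2*sqrt(1 - a^2)/3


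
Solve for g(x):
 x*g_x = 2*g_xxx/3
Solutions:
 g(x) = C1 + Integral(C2*airyai(2^(2/3)*3^(1/3)*x/2) + C3*airybi(2^(2/3)*3^(1/3)*x/2), x)


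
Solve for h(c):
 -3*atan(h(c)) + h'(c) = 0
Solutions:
 Integral(1/atan(_y), (_y, h(c))) = C1 + 3*c


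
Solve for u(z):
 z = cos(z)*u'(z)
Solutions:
 u(z) = C1 + Integral(z/cos(z), z)


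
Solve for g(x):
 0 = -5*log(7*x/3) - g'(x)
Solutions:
 g(x) = C1 - 5*x*log(x) + x*log(243/16807) + 5*x


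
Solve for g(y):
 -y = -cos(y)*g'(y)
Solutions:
 g(y) = C1 + Integral(y/cos(y), y)


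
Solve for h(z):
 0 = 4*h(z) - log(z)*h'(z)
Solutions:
 h(z) = C1*exp(4*li(z))


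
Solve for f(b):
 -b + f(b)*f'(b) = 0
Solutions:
 f(b) = -sqrt(C1 + b^2)
 f(b) = sqrt(C1 + b^2)


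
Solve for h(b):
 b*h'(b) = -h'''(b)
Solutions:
 h(b) = C1 + Integral(C2*airyai(-b) + C3*airybi(-b), b)


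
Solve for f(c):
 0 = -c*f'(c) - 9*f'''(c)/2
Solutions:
 f(c) = C1 + Integral(C2*airyai(-6^(1/3)*c/3) + C3*airybi(-6^(1/3)*c/3), c)


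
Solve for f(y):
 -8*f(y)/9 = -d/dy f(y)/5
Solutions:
 f(y) = C1*exp(40*y/9)


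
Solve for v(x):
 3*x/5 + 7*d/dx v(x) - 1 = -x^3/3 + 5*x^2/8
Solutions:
 v(x) = C1 - x^4/84 + 5*x^3/168 - 3*x^2/70 + x/7


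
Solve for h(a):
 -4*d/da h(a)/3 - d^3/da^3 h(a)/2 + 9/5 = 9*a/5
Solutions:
 h(a) = C1 + C2*sin(2*sqrt(6)*a/3) + C3*cos(2*sqrt(6)*a/3) - 27*a^2/40 + 27*a/20


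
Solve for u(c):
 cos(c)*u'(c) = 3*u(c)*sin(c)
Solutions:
 u(c) = C1/cos(c)^3


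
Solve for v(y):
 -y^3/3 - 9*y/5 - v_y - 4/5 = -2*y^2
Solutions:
 v(y) = C1 - y^4/12 + 2*y^3/3 - 9*y^2/10 - 4*y/5


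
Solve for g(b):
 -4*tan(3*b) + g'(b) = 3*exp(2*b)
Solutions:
 g(b) = C1 + 3*exp(2*b)/2 - 4*log(cos(3*b))/3


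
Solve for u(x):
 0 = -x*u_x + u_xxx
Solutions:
 u(x) = C1 + Integral(C2*airyai(x) + C3*airybi(x), x)


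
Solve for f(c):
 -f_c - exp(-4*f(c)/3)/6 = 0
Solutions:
 f(c) = 3*log(-I*(C1 - 2*c/9)^(1/4))
 f(c) = 3*log(I*(C1 - 2*c/9)^(1/4))
 f(c) = 3*log(-(C1 - 2*c/9)^(1/4))
 f(c) = 3*log(C1 - 2*c/9)/4


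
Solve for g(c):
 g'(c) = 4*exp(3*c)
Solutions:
 g(c) = C1 + 4*exp(3*c)/3


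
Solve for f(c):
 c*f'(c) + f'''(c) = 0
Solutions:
 f(c) = C1 + Integral(C2*airyai(-c) + C3*airybi(-c), c)


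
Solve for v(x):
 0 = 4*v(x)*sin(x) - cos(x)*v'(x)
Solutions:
 v(x) = C1/cos(x)^4


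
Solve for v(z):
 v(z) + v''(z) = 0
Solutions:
 v(z) = C1*sin(z) + C2*cos(z)


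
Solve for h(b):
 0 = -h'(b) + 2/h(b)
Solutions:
 h(b) = -sqrt(C1 + 4*b)
 h(b) = sqrt(C1 + 4*b)


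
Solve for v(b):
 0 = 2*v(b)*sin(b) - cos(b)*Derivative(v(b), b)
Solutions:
 v(b) = C1/cos(b)^2


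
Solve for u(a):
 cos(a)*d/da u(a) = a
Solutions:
 u(a) = C1 + Integral(a/cos(a), a)


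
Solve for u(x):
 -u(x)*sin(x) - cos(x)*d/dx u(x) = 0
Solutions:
 u(x) = C1*cos(x)


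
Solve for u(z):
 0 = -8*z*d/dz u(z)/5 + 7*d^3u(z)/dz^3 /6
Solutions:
 u(z) = C1 + Integral(C2*airyai(2*35^(2/3)*6^(1/3)*z/35) + C3*airybi(2*35^(2/3)*6^(1/3)*z/35), z)


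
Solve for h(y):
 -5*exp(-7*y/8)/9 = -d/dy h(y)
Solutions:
 h(y) = C1 - 40*exp(-7*y/8)/63


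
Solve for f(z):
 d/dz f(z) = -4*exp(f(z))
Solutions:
 f(z) = log(1/(C1 + 4*z))


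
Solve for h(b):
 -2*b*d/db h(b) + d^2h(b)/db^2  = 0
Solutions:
 h(b) = C1 + C2*erfi(b)


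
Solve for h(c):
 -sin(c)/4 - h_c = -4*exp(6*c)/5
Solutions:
 h(c) = C1 + 2*exp(6*c)/15 + cos(c)/4


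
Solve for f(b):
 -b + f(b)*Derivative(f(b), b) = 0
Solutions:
 f(b) = -sqrt(C1 + b^2)
 f(b) = sqrt(C1 + b^2)


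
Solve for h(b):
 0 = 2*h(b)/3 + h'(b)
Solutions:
 h(b) = C1*exp(-2*b/3)


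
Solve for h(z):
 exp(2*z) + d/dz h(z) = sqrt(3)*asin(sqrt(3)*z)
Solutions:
 h(z) = C1 + sqrt(3)*(z*asin(sqrt(3)*z) + sqrt(3)*sqrt(1 - 3*z^2)/3) - exp(2*z)/2


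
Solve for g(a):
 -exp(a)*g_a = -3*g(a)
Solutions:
 g(a) = C1*exp(-3*exp(-a))


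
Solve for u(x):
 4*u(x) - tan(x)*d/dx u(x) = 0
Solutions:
 u(x) = C1*sin(x)^4


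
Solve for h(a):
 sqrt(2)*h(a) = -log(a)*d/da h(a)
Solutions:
 h(a) = C1*exp(-sqrt(2)*li(a))


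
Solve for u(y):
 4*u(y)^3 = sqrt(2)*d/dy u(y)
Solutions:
 u(y) = -sqrt(2)*sqrt(-1/(C1 + 2*sqrt(2)*y))/2
 u(y) = sqrt(2)*sqrt(-1/(C1 + 2*sqrt(2)*y))/2


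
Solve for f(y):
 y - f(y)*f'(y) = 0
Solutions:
 f(y) = -sqrt(C1 + y^2)
 f(y) = sqrt(C1 + y^2)


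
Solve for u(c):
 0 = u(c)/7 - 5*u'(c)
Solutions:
 u(c) = C1*exp(c/35)


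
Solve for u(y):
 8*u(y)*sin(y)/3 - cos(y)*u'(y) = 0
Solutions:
 u(y) = C1/cos(y)^(8/3)


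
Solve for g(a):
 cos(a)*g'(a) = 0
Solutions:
 g(a) = C1


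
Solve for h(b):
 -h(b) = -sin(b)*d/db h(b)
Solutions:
 h(b) = C1*sqrt(cos(b) - 1)/sqrt(cos(b) + 1)


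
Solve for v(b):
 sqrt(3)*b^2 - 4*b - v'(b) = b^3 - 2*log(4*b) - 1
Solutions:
 v(b) = C1 - b^4/4 + sqrt(3)*b^3/3 - 2*b^2 + 2*b*log(b) - b + b*log(16)


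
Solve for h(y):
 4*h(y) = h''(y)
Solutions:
 h(y) = C1*exp(-2*y) + C2*exp(2*y)


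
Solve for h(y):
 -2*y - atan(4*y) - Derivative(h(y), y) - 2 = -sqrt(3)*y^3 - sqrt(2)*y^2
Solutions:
 h(y) = C1 + sqrt(3)*y^4/4 + sqrt(2)*y^3/3 - y^2 - y*atan(4*y) - 2*y + log(16*y^2 + 1)/8


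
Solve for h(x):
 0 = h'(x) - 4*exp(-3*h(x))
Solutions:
 h(x) = log(C1 + 12*x)/3
 h(x) = log((-3^(1/3) - 3^(5/6)*I)*(C1 + 4*x)^(1/3)/2)
 h(x) = log((-3^(1/3) + 3^(5/6)*I)*(C1 + 4*x)^(1/3)/2)


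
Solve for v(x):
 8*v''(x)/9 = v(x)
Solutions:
 v(x) = C1*exp(-3*sqrt(2)*x/4) + C2*exp(3*sqrt(2)*x/4)


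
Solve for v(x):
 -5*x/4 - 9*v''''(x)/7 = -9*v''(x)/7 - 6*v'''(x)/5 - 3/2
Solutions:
 v(x) = C1 + C2*x + C3*exp(x*(7 - sqrt(274))/15) + C4*exp(x*(7 + sqrt(274))/15) + 35*x^3/216 - 28*x^2/27


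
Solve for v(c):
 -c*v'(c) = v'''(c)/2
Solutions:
 v(c) = C1 + Integral(C2*airyai(-2^(1/3)*c) + C3*airybi(-2^(1/3)*c), c)


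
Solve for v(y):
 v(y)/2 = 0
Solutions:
 v(y) = 0


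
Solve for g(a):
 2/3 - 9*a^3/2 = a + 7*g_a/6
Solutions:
 g(a) = C1 - 27*a^4/28 - 3*a^2/7 + 4*a/7


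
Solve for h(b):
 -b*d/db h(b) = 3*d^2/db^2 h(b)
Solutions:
 h(b) = C1 + C2*erf(sqrt(6)*b/6)


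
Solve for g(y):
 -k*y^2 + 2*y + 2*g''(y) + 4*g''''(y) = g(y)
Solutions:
 g(y) = C1*exp(-y*sqrt(-1 + sqrt(5))/2) + C2*exp(y*sqrt(-1 + sqrt(5))/2) + C3*sin(y*sqrt(1 + sqrt(5))/2) + C4*cos(y*sqrt(1 + sqrt(5))/2) - k*y^2 - 4*k + 2*y


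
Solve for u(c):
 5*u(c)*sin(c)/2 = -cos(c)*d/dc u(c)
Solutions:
 u(c) = C1*cos(c)^(5/2)


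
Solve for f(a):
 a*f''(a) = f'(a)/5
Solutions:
 f(a) = C1 + C2*a^(6/5)


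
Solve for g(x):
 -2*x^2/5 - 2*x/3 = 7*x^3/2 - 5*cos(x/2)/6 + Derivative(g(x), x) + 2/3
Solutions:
 g(x) = C1 - 7*x^4/8 - 2*x^3/15 - x^2/3 - 2*x/3 + 5*sin(x/2)/3


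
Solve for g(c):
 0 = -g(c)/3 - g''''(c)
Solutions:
 g(c) = (C1*sin(sqrt(2)*3^(3/4)*c/6) + C2*cos(sqrt(2)*3^(3/4)*c/6))*exp(-sqrt(2)*3^(3/4)*c/6) + (C3*sin(sqrt(2)*3^(3/4)*c/6) + C4*cos(sqrt(2)*3^(3/4)*c/6))*exp(sqrt(2)*3^(3/4)*c/6)


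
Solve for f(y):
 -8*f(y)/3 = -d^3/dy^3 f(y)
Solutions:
 f(y) = C3*exp(2*3^(2/3)*y/3) + (C1*sin(3^(1/6)*y) + C2*cos(3^(1/6)*y))*exp(-3^(2/3)*y/3)


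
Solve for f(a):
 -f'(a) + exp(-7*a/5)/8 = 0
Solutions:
 f(a) = C1 - 5*exp(-7*a/5)/56


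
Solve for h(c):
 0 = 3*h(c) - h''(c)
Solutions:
 h(c) = C1*exp(-sqrt(3)*c) + C2*exp(sqrt(3)*c)


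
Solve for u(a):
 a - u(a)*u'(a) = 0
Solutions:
 u(a) = -sqrt(C1 + a^2)
 u(a) = sqrt(C1 + a^2)


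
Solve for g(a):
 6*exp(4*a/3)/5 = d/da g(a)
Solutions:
 g(a) = C1 + 9*exp(4*a/3)/10


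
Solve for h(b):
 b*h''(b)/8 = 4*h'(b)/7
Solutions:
 h(b) = C1 + C2*b^(39/7)


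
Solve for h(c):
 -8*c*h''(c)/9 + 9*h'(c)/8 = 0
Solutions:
 h(c) = C1 + C2*c^(145/64)


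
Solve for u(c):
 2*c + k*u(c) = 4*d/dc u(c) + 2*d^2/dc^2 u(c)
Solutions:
 u(c) = C1*exp(-c*(sqrt(2)*sqrt(k + 2)/2 + 1)) + C2*exp(c*(sqrt(2)*sqrt(k + 2)/2 - 1)) - 2*c/k - 8/k^2


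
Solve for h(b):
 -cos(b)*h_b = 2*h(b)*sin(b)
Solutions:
 h(b) = C1*cos(b)^2


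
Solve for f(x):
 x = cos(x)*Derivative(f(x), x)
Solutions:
 f(x) = C1 + Integral(x/cos(x), x)


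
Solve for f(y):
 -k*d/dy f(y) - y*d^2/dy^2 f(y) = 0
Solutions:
 f(y) = C1 + y^(1 - re(k))*(C2*sin(log(y)*Abs(im(k))) + C3*cos(log(y)*im(k)))


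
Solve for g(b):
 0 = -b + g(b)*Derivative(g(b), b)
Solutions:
 g(b) = -sqrt(C1 + b^2)
 g(b) = sqrt(C1 + b^2)


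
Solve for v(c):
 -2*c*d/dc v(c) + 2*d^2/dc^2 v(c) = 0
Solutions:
 v(c) = C1 + C2*erfi(sqrt(2)*c/2)


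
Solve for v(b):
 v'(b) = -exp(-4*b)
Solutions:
 v(b) = C1 + exp(-4*b)/4


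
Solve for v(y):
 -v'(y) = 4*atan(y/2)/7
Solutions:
 v(y) = C1 - 4*y*atan(y/2)/7 + 4*log(y^2 + 4)/7


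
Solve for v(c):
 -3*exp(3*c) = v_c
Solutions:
 v(c) = C1 - exp(3*c)


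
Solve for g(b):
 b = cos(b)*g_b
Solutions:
 g(b) = C1 + Integral(b/cos(b), b)
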